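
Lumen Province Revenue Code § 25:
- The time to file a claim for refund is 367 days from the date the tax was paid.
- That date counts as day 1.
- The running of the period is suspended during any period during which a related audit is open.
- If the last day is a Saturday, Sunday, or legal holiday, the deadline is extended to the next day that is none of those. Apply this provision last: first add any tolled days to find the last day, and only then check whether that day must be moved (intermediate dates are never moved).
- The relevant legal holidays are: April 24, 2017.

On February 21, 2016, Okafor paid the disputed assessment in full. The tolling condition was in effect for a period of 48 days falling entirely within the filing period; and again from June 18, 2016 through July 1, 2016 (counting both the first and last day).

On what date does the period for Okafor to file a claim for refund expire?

April 25, 2017

Counting February 21, 2016 as day 1, day 367 is February 21, 2017.
Tolling adds 48 days: February 21, 2017 + 48 days = April 10, 2017.
From June 18, 2016 through July 1, 2016 inclusive is 14 days; tolling adds 14 days: April 10, 2017 + 14 days = April 24, 2017.
April 24, 2017 is a listed holiday. The next qualifying day is April 25, 2017.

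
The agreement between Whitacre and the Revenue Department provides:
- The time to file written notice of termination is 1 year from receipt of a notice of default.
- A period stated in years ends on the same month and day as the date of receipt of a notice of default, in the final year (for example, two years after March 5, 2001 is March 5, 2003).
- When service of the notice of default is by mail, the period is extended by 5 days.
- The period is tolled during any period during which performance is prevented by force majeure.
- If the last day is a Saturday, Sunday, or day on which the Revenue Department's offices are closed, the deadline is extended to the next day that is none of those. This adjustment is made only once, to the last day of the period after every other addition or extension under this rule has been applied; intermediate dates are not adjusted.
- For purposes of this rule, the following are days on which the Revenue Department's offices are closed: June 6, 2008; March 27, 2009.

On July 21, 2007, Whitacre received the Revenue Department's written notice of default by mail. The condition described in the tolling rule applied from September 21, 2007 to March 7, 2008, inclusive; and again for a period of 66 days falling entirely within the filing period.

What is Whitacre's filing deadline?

1 year after July 21, 2007 is July 21, 2008.
Service was by mail, adding 5 days: July 21, 2008 + 5 days = July 26, 2008.
From September 21, 2007 through March 7, 2008 inclusive is 169 days; tolling adds 169 days: July 26, 2008 + 169 days = January 11, 2009.
Tolling adds 66 days: January 11, 2009 + 66 days = March 18, 2009.
March 18, 2009 is a Wednesday and not a day on which the Revenue Department's offices are closed, so no extension applies.

March 18, 2009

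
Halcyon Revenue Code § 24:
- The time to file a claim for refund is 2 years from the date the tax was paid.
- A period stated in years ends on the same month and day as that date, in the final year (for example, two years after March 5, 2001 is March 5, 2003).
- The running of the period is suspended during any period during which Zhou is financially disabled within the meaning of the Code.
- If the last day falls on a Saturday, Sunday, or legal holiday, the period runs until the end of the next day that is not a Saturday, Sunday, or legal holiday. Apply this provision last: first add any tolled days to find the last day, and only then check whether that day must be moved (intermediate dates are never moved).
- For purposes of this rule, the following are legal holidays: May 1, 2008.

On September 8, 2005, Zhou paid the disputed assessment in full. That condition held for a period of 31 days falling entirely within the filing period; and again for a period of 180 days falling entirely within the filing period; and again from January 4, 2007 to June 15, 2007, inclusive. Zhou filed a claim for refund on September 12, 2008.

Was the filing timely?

Yes

2 years after September 8, 2005 is September 8, 2007.
Tolling adds 31 days: September 8, 2007 + 31 days = October 9, 2007.
Tolling adds 180 days: October 9, 2007 + 180 days = April 6, 2008.
From January 4, 2007 through June 15, 2007 inclusive is 163 days; tolling adds 163 days: April 6, 2008 + 163 days = September 16, 2008.
September 16, 2008 is a Tuesday and not a legal holiday, so no extension applies.
The deadline is September 16, 2008; the filing on September 12, 2008 is on or before that date.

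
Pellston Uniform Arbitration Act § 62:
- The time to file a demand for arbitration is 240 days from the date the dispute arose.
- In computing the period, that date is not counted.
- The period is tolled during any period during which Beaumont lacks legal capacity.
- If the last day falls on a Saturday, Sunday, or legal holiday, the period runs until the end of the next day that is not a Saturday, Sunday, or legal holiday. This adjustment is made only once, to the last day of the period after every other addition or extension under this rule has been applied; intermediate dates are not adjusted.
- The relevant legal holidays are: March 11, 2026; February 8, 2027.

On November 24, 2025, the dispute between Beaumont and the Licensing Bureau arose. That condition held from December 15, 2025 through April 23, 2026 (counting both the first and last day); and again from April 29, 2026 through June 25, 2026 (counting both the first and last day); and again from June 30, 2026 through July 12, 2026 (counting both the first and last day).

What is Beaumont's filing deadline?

February 9, 2027

240 days after November 24, 2025 is July 22, 2026.
From December 15, 2025 through April 23, 2026 inclusive is 130 days; tolling adds 130 days: July 22, 2026 + 130 days = November 29, 2026.
From April 29, 2026 through June 25, 2026 inclusive is 58 days; tolling adds 58 days: November 29, 2026 + 58 days = January 26, 2027.
From June 30, 2026 through July 12, 2026 inclusive is 13 days; tolling adds 13 days: January 26, 2027 + 13 days = February 8, 2027.
February 8, 2027 is a listed holiday. The next qualifying day is February 9, 2027.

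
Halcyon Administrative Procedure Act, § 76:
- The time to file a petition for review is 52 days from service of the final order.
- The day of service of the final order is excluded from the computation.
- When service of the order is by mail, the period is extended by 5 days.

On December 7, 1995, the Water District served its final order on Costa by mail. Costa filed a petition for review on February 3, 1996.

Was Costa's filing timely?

52 days after December 7, 1995 is January 28, 1996.
Service was by mail, adding 5 days: January 28, 1996 + 5 days = February 2, 1996.
The deadline is February 2, 1996; the filing on February 3, 1996 is after that date.

No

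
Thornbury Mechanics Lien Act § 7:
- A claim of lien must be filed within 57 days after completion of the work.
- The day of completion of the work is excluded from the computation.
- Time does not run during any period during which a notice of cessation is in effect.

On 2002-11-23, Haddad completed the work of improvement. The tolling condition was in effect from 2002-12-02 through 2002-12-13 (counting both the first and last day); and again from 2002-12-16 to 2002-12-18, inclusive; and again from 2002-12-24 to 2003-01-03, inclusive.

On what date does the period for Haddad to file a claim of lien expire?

57 days after 2002-11-23 is January 19, 2003.
From December 2, 2002 through December 13, 2002 inclusive is 12 days; tolling adds 12 days: January 19, 2003 + 12 days = January 31, 2003.
From December 16, 2002 through December 18, 2002 inclusive is 3 days; tolling adds 3 days: January 31, 2003 + 3 days = February 3, 2003.
From December 24, 2002 through January 3, 2003 inclusive is 11 days; tolling adds 11 days: February 3, 2003 + 11 days = February 14, 2003.

February 14, 2003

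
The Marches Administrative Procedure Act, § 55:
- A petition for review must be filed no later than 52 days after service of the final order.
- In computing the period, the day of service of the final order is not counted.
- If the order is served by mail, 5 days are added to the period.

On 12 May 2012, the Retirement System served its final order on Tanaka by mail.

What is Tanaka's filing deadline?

52 days after 12 May 2012 is July 3, 2012.
Service was by mail, adding 5 days: July 3, 2012 + 5 days = July 8, 2012.

July 8, 2012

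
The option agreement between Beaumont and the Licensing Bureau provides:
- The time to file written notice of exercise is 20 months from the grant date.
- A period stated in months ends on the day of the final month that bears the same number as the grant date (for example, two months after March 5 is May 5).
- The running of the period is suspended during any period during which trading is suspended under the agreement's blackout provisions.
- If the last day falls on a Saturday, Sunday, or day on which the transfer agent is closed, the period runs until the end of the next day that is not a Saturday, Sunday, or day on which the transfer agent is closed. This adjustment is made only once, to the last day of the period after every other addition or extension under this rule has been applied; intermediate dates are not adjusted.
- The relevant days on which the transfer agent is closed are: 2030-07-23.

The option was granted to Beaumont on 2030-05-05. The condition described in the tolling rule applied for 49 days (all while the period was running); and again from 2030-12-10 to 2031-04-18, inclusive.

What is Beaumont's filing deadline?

20 months after 2030-05-05 is January 5, 2032.
Tolling adds 49 days: January 5, 2032 + 49 days = February 23, 2032.
From December 10, 2030 through April 18, 2031 inclusive is 130 days; tolling adds 130 days: February 23, 2032 + 130 days = July 2, 2032.
July 2, 2032 is a Friday and not a day on which the transfer agent is closed, so no extension applies.

July 2, 2032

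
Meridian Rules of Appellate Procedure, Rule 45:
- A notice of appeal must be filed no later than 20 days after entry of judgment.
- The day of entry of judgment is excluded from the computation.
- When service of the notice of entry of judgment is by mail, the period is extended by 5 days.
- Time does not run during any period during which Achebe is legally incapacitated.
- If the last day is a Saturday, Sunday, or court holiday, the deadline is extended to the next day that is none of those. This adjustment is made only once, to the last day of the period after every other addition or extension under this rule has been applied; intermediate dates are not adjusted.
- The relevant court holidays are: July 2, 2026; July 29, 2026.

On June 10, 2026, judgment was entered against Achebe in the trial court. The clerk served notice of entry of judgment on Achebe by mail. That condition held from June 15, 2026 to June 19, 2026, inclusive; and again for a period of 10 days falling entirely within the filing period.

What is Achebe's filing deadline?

July 20, 2026

20 days after June 10, 2026 is June 30, 2026.
Service was by mail, adding 5 days: June 30, 2026 + 5 days = July 5, 2026.
From June 15, 2026 through June 19, 2026 inclusive is 5 days; tolling adds 5 days: July 5, 2026 + 5 days = July 10, 2026.
Tolling adds 10 days: July 10, 2026 + 10 days = July 20, 2026.
July 20, 2026 is a Monday and not a court holiday, so no extension applies.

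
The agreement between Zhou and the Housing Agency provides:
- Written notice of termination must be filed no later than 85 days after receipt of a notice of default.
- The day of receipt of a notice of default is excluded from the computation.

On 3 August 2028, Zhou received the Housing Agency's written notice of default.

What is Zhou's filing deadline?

October 27, 2028

85 days after 3 August 2028 is October 27, 2028.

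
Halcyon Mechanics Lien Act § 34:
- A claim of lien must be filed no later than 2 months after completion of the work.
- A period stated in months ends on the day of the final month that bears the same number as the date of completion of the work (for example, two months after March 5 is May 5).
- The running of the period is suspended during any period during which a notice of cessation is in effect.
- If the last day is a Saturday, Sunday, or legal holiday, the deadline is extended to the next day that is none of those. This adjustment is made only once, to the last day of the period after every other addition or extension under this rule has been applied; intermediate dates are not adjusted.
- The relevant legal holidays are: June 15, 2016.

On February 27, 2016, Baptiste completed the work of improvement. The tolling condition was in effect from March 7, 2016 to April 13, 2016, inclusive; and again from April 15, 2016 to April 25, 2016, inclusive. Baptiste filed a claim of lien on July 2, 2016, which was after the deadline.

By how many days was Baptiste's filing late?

16 days

2 months after February 27, 2016 is April 27, 2016.
From March 7, 2016 through April 13, 2016 inclusive is 38 days; tolling adds 38 days: April 27, 2016 + 38 days = June 4, 2016.
From April 15, 2016 through April 25, 2016 inclusive is 11 days; tolling adds 11 days: June 4, 2016 + 11 days = June 15, 2016.
June 15, 2016 is a listed holiday. The next qualifying day is June 16, 2016.
The deadline is June 16, 2016; from June 16, 2016 to July 2, 2016 is 16 days.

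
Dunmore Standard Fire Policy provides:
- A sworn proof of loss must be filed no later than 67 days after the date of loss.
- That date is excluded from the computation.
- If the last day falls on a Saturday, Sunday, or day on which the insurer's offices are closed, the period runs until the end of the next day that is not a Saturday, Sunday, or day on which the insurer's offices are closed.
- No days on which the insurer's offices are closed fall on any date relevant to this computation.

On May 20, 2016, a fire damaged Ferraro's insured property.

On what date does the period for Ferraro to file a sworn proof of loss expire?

July 26, 2016

67 days after May 20, 2016 is July 26, 2016.
July 26, 2016 is a Tuesday and not a day on which the insurer's offices are closed, so no extension applies.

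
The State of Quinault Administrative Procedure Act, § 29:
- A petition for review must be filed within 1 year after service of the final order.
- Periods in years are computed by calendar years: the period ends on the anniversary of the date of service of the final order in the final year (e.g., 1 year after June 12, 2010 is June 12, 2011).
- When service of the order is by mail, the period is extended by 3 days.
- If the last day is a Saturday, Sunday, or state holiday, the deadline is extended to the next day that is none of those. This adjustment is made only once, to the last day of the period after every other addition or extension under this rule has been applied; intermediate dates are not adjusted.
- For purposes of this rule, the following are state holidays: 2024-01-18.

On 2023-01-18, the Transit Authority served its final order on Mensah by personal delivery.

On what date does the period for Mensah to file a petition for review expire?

January 19, 2024

1 year after 2023-01-18 is January 18, 2024.
Service was not by mail, so no mail extension applies.
January 18, 2024 is a listed holiday. The next qualifying day is January 19, 2024.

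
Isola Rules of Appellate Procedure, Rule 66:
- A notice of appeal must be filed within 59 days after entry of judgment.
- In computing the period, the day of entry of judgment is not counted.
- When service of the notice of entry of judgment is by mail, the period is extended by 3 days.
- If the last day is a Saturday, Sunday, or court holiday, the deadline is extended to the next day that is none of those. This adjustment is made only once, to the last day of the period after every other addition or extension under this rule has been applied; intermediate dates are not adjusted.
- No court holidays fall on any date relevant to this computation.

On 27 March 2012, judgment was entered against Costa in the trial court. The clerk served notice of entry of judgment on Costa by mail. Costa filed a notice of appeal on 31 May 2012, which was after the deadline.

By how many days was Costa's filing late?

3 days

59 days after 27 March 2012 is May 25, 2012.
Service was by mail, adding 3 days: May 25, 2012 + 3 days = May 28, 2012.
May 28, 2012 is a Monday and not a court holiday, so no extension applies.
The deadline is May 28, 2012; from May 28, 2012 to May 31, 2012 is 3 days.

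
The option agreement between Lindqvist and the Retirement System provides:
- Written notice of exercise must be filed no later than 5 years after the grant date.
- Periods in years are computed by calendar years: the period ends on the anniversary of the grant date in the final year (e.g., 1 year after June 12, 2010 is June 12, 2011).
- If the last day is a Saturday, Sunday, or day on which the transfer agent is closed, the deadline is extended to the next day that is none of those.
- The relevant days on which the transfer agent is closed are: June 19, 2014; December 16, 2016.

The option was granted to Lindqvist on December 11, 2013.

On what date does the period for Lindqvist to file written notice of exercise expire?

December 11, 2018

5 years after December 11, 2013 is December 11, 2018.
December 11, 2018 is a Tuesday and not a day on which the transfer agent is closed, so no extension applies.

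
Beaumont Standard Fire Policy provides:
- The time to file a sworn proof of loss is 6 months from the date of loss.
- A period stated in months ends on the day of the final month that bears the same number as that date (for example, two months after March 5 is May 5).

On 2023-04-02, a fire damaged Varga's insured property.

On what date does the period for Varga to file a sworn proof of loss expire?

October 2, 2023

6 months after 2023-04-02 is October 2, 2023.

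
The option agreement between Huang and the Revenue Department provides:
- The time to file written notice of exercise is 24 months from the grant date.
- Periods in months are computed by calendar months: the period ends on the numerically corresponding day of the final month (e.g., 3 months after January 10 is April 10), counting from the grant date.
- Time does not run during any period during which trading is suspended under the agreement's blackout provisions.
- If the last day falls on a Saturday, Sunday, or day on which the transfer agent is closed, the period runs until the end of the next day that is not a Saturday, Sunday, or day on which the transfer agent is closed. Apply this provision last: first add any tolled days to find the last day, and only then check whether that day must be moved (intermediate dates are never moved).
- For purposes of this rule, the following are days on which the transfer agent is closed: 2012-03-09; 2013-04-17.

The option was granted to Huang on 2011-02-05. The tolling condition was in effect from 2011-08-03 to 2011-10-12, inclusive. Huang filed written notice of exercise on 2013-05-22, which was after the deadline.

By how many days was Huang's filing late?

34 days

24 months after 2011-02-05 is February 5, 2013.
From August 3, 2011 through October 12, 2011 inclusive is 71 days; tolling adds 71 days: February 5, 2013 + 71 days = April 17, 2013.
April 17, 2013 is a listed holiday. The next qualifying day is April 18, 2013.
The deadline is April 18, 2013; from April 18, 2013 to May 22, 2013 is 34 days.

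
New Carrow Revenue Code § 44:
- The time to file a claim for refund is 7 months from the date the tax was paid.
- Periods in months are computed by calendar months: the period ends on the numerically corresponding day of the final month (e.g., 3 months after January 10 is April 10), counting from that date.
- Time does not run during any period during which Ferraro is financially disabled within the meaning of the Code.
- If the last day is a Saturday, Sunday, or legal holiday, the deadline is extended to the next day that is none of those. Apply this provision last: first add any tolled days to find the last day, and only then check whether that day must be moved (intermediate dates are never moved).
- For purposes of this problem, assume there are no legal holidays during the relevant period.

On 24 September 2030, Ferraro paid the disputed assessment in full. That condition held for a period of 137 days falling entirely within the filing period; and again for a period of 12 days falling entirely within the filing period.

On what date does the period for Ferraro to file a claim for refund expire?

7 months after 24 September 2030 is April 24, 2031.
Tolling adds 137 days: April 24, 2031 + 137 days = September 8, 2031.
Tolling adds 12 days: September 8, 2031 + 12 days = September 20, 2031.
September 20, 2031 is Saturday; September 21, 2031 is Sunday. The next qualifying day is September 22, 2031.

September 22, 2031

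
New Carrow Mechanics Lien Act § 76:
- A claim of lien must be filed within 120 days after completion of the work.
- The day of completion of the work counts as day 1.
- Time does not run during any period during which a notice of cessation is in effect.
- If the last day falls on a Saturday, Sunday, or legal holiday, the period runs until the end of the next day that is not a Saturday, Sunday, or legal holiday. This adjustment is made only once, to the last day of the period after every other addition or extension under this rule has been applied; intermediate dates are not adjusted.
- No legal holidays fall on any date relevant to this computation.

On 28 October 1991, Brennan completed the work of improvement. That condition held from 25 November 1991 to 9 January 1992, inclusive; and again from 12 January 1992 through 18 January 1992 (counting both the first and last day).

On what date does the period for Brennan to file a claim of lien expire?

Counting 28 October 1991 as day 1, day 120 is February 24, 1992.
From November 25, 1991 through January 9, 1992 inclusive is 46 days; tolling adds 46 days: February 24, 1992 + 46 days = April 10, 1992.
From January 12, 1992 through January 18, 1992 inclusive is 7 days; tolling adds 7 days: April 10, 1992 + 7 days = April 17, 1992.
April 17, 1992 is a Friday and not a legal holiday, so no extension applies.

April 17, 1992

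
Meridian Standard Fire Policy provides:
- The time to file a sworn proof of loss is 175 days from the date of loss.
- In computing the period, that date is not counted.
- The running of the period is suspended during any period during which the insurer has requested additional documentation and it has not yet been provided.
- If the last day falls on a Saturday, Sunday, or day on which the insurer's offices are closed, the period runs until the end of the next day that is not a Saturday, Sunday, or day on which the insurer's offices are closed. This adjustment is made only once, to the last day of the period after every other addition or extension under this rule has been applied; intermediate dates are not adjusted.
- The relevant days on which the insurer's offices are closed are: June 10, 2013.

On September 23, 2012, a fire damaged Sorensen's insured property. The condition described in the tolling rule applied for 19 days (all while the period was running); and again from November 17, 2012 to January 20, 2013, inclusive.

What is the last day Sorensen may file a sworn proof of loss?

June 11, 2013

175 days after September 23, 2012 is March 17, 2013.
Tolling adds 19 days: March 17, 2013 + 19 days = April 5, 2013.
From November 17, 2012 through January 20, 2013 inclusive is 65 days; tolling adds 65 days: April 5, 2013 + 65 days = June 9, 2013.
June 9, 2013 is Sunday; June 10, 2013 is a listed holiday. The next qualifying day is June 11, 2013.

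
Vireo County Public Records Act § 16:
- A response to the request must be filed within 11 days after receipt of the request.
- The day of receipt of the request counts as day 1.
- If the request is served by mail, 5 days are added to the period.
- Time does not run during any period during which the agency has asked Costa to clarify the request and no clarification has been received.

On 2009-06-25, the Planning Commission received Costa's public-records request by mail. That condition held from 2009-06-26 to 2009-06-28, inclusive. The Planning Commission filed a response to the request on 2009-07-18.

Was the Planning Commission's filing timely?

Counting 2009-06-25 as day 1, day 11 is July 5, 2009.
Service was by mail, adding 5 days: July 5, 2009 + 5 days = July 10, 2009.
From June 26, 2009 through June 28, 2009 inclusive is 3 days; tolling adds 3 days: July 10, 2009 + 3 days = July 13, 2009.
The deadline is July 13, 2009; the filing on July 18, 2009 is after that date.

No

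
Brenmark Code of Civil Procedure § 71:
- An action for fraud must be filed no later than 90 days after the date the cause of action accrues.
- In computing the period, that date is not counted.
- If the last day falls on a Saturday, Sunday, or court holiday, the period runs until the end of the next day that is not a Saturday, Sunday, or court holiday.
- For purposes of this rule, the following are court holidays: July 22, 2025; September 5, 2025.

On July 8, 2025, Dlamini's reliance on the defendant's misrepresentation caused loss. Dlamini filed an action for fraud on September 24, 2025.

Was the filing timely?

90 days after July 8, 2025 is October 6, 2025.
October 6, 2025 is a Monday and not a court holiday, so no extension applies.
The deadline is October 6, 2025; the filing on September 24, 2025 is on or before that date.

Yes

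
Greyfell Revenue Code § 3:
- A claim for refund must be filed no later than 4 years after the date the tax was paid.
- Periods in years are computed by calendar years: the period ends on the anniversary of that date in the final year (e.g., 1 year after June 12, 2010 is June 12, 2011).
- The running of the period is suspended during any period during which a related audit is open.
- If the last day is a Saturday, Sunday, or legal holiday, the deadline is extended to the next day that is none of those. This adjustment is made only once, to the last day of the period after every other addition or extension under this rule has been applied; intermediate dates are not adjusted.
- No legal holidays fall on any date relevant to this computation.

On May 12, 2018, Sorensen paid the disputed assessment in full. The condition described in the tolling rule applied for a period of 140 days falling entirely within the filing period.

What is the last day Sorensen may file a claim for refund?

4 years after May 12, 2018 is May 12, 2022.
Tolling adds 140 days: May 12, 2022 + 140 days = September 29, 2022.
September 29, 2022 is a Thursday and not a legal holiday, so no extension applies.

September 29, 2022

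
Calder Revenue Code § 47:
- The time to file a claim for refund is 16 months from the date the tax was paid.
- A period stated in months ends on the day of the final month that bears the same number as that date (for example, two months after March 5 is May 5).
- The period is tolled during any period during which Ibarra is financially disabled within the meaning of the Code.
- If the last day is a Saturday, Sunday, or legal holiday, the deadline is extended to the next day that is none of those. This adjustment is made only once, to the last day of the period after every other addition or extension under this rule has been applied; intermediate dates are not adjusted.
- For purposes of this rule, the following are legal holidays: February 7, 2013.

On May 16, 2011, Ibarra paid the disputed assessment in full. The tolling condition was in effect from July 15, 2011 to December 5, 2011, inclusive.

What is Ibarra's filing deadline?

16 months after May 16, 2011 is September 16, 2012.
From July 15, 2011 through December 5, 2011 inclusive is 144 days; tolling adds 144 days: September 16, 2012 + 144 days = February 7, 2013.
February 7, 2013 is a listed holiday. The next qualifying day is February 8, 2013.

February 8, 2013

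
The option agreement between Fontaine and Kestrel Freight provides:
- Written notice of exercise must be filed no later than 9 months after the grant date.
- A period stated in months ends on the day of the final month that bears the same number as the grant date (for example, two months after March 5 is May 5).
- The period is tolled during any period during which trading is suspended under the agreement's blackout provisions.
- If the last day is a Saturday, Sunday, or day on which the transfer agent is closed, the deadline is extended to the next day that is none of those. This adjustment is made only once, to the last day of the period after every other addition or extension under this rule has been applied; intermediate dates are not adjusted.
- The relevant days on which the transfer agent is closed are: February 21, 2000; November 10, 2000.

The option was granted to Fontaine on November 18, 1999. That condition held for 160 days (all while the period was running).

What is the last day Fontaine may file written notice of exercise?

9 months after November 18, 1999 is August 18, 2000.
Tolling adds 160 days: August 18, 2000 + 160 days = January 25, 2001.
January 25, 2001 is a Thursday and not a day on which the transfer agent is closed, so no extension applies.

January 25, 2001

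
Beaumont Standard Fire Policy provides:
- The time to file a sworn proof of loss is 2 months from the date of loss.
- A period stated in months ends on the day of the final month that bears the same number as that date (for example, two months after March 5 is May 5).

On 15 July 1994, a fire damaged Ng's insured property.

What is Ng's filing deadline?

September 15, 1994

2 months after 15 July 1994 is September 15, 1994.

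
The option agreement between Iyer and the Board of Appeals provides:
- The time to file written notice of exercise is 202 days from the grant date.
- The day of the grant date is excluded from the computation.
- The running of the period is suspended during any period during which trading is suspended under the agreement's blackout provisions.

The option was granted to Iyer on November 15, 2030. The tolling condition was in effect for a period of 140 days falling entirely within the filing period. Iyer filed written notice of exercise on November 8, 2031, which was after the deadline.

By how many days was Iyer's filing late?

202 days after November 15, 2030 is June 5, 2031.
Tolling adds 140 days: June 5, 2031 + 140 days = October 23, 2031.
The deadline is October 23, 2031; from October 23, 2031 to November 8, 2031 is 16 days.

16 days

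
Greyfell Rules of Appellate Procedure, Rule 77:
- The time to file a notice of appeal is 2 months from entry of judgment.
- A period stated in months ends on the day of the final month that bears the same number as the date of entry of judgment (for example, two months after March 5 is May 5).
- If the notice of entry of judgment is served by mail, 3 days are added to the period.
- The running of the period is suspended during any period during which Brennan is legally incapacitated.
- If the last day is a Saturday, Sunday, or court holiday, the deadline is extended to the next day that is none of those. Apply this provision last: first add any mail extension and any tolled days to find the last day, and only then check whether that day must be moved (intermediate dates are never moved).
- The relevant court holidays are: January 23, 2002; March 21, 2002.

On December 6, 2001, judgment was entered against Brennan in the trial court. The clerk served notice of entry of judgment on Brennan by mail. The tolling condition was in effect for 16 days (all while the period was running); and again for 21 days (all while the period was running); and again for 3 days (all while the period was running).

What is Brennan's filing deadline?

March 22, 2002

2 months after December 6, 2001 is February 6, 2002.
Service was by mail, adding 3 days: February 6, 2002 + 3 days = February 9, 2002.
Tolling adds 16 days: February 9, 2002 + 16 days = February 25, 2002.
Tolling adds 21 days: February 25, 2002 + 21 days = March 18, 2002.
Tolling adds 3 days: March 18, 2002 + 3 days = March 21, 2002.
March 21, 2002 is a listed holiday. The next qualifying day is March 22, 2002.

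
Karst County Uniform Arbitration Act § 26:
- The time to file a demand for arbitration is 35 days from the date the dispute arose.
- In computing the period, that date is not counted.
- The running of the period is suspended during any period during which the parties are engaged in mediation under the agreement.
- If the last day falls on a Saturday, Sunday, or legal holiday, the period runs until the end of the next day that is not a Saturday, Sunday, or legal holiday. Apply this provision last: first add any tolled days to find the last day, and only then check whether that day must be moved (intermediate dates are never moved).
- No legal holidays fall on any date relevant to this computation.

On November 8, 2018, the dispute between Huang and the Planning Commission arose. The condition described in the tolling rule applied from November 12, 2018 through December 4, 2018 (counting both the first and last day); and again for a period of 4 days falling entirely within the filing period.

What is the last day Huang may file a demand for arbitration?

January 9, 2019

35 days after November 8, 2018 is December 13, 2018.
From November 12, 2018 through December 4, 2018 inclusive is 23 days; tolling adds 23 days: December 13, 2018 + 23 days = January 5, 2019.
Tolling adds 4 days: January 5, 2019 + 4 days = January 9, 2019.
January 9, 2019 is a Wednesday and not a legal holiday, so no extension applies.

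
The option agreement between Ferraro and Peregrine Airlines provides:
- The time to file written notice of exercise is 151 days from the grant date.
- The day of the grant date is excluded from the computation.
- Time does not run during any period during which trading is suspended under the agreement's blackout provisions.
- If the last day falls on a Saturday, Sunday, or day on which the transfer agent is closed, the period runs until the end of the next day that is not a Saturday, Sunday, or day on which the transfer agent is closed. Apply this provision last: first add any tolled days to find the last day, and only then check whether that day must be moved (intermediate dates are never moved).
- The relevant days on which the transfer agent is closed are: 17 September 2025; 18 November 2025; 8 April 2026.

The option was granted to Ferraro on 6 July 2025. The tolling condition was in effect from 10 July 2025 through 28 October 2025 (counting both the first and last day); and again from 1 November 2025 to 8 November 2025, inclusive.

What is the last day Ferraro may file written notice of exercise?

April 2, 2026

151 days after 6 July 2025 is December 4, 2025.
From July 10, 2025 through October 28, 2025 inclusive is 111 days; tolling adds 111 days: December 4, 2025 + 111 days = March 25, 2026.
From November 1, 2025 through November 8, 2025 inclusive is 8 days; tolling adds 8 days: March 25, 2026 + 8 days = April 2, 2026.
April 2, 2026 is a Thursday and not a day on which the transfer agent is closed, so no extension applies.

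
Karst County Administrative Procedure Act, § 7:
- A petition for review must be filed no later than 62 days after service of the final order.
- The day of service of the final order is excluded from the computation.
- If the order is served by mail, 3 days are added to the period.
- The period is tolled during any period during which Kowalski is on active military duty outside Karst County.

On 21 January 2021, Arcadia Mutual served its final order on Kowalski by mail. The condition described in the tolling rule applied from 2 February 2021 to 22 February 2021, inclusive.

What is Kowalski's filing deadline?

62 days after 21 January 2021 is March 24, 2021.
Service was by mail, adding 3 days: March 24, 2021 + 3 days = March 27, 2021.
From February 2, 2021 through February 22, 2021 inclusive is 21 days; tolling adds 21 days: March 27, 2021 + 21 days = April 17, 2021.

April 17, 2021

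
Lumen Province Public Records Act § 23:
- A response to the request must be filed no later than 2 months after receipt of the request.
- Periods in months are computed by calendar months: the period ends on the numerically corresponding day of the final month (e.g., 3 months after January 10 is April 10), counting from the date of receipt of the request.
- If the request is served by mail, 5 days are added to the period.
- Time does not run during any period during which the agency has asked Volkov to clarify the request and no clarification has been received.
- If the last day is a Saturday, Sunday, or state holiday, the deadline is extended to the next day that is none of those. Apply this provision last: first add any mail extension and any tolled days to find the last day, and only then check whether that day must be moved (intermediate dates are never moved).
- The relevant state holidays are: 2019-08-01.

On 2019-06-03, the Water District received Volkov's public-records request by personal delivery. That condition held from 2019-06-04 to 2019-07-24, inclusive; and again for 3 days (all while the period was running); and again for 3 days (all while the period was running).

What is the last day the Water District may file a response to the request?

2 months after 2019-06-03 is August 3, 2019.
Service was not by mail, so no mail extension applies.
From June 4, 2019 through July 24, 2019 inclusive is 51 days; tolling adds 51 days: August 3, 2019 + 51 days = September 23, 2019.
Tolling adds 3 days: September 23, 2019 + 3 days = September 26, 2019.
Tolling adds 3 days: September 26, 2019 + 3 days = September 29, 2019.
September 29, 2019 is Sunday. The next qualifying day is September 30, 2019.

September 30, 2019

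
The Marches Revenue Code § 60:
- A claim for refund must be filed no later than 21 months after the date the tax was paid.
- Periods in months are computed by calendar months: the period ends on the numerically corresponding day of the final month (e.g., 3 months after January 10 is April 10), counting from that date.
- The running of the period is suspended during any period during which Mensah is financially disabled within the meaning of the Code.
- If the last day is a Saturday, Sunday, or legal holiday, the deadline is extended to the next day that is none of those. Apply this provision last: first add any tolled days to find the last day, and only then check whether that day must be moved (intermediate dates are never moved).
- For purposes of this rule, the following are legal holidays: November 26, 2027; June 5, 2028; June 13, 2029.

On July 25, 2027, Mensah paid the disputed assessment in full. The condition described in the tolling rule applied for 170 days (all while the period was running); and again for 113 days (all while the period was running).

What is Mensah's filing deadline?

February 4, 2030

21 months after July 25, 2027 is April 25, 2029.
Tolling adds 170 days: April 25, 2029 + 170 days = October 12, 2029.
Tolling adds 113 days: October 12, 2029 + 113 days = February 2, 2030.
February 2, 2030 is Saturday; February 3, 2030 is Sunday. The next qualifying day is February 4, 2030.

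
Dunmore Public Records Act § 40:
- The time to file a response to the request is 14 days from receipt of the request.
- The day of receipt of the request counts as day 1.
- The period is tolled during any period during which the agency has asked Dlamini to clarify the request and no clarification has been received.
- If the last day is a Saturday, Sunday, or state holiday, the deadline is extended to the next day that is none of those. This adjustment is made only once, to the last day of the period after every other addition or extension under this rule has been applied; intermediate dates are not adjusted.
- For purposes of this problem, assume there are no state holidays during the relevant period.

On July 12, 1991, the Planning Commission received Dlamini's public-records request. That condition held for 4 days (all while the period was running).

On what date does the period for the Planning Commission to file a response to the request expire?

Counting July 12, 1991 as day 1, day 14 is July 25, 1991.
Tolling adds 4 days: July 25, 1991 + 4 days = July 29, 1991.
July 29, 1991 is a Monday and not a state holiday, so no extension applies.

July 29, 1991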